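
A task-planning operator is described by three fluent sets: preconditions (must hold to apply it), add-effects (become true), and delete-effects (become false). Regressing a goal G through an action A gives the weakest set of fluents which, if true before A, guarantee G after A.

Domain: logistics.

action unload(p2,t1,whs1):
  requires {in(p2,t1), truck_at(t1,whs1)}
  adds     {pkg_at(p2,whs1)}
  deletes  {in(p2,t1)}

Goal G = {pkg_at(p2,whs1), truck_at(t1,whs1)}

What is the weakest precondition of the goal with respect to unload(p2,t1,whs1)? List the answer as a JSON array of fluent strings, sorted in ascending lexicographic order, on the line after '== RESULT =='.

Regress:
  G ∩ del = {}  (empty — regression defined)
  G \ add = {pkg_at(p2,whs1), truck_at(t1,whs1)} \ {pkg_at(p2,whs1)} = {truck_at(t1,whs1)}
  ∪ pre   = {truck_at(t1,whs1)} ∪ {in(p2,t1), truck_at(t1,whs1)}
          = {in(p2,t1), truck_at(t1,whs1)}

== RESULT ==
["in(p2,t1)", "truck_at(t1,whs1)"]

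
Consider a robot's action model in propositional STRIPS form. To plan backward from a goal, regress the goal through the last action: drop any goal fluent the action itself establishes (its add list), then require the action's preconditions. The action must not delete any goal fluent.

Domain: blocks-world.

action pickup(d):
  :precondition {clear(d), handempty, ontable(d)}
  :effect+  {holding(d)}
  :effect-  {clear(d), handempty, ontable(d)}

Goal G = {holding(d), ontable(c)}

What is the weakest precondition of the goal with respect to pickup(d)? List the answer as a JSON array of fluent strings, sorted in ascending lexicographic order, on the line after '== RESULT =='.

Compute (G \ add) ∪ pre:
  G ∩ del = {}  (empty — regression defined)
  G \ add = {holding(d), ontable(c)} \ {holding(d)} = {ontable(c)}
  ∪ pre   = {ontable(c)} ∪ {clear(d), handempty, ontable(d)}
          = {clear(d), handempty, ontable(c), ontable(d)}

== RESULT ==
["clear(d)", "handempty", "ontable(c)", "ontable(d)"]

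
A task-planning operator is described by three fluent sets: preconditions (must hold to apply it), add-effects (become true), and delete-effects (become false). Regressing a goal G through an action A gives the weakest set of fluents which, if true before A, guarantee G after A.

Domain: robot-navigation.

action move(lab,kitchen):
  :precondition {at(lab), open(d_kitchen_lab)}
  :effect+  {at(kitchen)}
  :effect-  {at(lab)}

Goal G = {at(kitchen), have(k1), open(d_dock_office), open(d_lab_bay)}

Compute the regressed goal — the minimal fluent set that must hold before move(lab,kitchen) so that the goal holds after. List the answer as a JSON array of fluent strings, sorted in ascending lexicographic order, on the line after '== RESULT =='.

Regress:
  G ∩ del = {}  (empty — regression defined)
  G \ add = {at(kitchen), have(k1), open(d_dock_office), open(d_lab_bay)} \ {at(kitchen)} = {have(k1), open(d_dock_office), open(d_lab_bay)}
  ∪ pre   = {have(k1), open(d_dock_office), open(d_lab_bay)} ∪ {at(lab), open(d_kitchen_lab)}
          = {at(lab), have(k1), open(d_dock_office), open(d_kitchen_lab), open(d_lab_bay)}

== RESULT ==
["at(lab)", "have(k1)", "open(d_dock_office)", "open(d_kitchen_lab)", "open(d_lab_bay)"]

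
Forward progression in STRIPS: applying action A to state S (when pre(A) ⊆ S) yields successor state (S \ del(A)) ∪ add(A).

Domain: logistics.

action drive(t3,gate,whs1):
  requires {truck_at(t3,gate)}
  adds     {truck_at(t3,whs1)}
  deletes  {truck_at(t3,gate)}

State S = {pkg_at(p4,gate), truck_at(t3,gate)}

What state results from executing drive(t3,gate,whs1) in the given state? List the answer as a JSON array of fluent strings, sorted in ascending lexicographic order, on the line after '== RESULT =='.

Compute (S \ del) ∪ add:
  pre ⊆ S: {truck_at(t3,gate)} ⊆ S  — applicable
  S \ del = {pkg_at(p4,gate)}
  ∪ add   = {pkg_at(p4,gate), truck_at(t3,whs1)}

== RESULT ==
["pkg_at(p4,gate)", "truck_at(t3,whs1)"]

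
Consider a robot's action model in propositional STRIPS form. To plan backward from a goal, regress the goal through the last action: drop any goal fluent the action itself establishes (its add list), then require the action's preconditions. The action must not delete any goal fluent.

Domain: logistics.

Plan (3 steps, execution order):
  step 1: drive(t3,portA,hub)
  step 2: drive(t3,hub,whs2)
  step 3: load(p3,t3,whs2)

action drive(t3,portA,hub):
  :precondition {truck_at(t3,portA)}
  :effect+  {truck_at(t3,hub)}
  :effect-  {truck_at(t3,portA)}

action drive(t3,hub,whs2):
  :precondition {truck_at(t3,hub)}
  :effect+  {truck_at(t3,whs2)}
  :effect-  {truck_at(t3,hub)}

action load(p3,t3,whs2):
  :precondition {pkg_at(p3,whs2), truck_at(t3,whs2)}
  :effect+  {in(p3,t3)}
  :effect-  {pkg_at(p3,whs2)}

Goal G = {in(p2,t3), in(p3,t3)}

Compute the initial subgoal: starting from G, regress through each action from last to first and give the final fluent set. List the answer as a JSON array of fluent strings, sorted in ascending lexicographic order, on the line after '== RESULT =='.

Work backward from the goal:
  through step 3 (load(p3,t3,whs2)): drop {in(p3,t3)}, keep {in(p2,t3)}, require {pkg_at(p3,whs2), truck_at(t3,whs2)}
    → {in(p2,t3), pkg_at(p3,whs2), truck_at(t3,whs2)}
  through step 2 (drive(t3,hub,whs2)): drop {truck_at(t3,whs2)}, keep {in(p2,t3), pkg_at(p3,whs2)}, require {truck_at(t3,hub)}
    → {in(p2,t3), pkg_at(p3,whs2), truck_at(t3,hub)}
  through step 1 (drive(t3,portA,hub)): drop {truck_at(t3,hub)}, keep {in(p2,t3), pkg_at(p3,whs2)}, require {truck_at(t3,portA)}
    → {in(p2,t3), pkg_at(p3,whs2), truck_at(t3,portA)}

== RESULT ==
["in(p2,t3)", "pkg_at(p3,whs2)", "truck_at(t3,portA)"]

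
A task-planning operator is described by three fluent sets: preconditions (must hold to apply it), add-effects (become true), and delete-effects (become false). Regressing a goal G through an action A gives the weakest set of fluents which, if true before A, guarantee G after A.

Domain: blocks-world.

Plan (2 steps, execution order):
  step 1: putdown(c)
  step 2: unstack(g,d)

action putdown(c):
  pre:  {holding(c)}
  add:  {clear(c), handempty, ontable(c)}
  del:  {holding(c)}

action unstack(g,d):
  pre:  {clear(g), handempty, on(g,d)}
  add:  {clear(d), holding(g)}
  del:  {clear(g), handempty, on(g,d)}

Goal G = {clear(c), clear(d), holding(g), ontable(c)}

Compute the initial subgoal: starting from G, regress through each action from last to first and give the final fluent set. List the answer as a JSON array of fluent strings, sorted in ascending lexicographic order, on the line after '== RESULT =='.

Regress step by step:
  through step 2 (unstack(g,d)): drop {clear(d), holding(g)}, keep {clear(c), ontable(c)}, require {clear(g), handempty, on(g,d)}
    → {clear(c), clear(g), handempty, on(g,d), ontable(c)}
  through step 1 (putdown(c)): drop {clear(c), handempty, ontable(c)}, keep {clear(g), on(g,d)}, require {holding(c)}
    → {clear(g), holding(c), on(g,d)}

== RESULT ==
["clear(g)", "holding(c)", "on(g,d)"]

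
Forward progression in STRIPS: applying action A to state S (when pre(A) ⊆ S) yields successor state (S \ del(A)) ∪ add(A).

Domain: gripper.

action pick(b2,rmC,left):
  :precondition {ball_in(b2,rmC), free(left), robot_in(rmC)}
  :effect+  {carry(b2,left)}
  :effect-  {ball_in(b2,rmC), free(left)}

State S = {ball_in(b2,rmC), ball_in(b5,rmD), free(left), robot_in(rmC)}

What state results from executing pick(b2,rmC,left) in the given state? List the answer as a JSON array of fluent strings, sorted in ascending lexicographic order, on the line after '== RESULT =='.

Compute (S \ del) ∪ add:
  pre ⊆ S: {ball_in(b2,rmC), free(left), robot_in(rmC)} ⊆ S  — applicable
  S \ del = {ball_in(b5,rmD), robot_in(rmC)}
  ∪ add   = {ball_in(b5,rmD), carry(b2,left), robot_in(rmC)}

== RESULT ==
["ball_in(b5,rmD)", "carry(b2,left)", "robot_in(rmC)"]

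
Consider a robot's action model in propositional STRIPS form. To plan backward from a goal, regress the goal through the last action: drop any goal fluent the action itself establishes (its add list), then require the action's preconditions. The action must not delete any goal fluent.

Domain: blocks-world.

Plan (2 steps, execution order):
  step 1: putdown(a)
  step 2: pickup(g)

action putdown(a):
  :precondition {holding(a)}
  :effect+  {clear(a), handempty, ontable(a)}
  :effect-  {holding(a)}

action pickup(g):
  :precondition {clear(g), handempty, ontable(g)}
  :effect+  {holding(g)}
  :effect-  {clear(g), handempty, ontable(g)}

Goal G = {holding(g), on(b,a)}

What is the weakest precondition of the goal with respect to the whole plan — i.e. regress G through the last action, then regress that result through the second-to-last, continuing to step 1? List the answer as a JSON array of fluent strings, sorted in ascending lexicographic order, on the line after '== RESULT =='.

Work backward from the goal:
  through step 2 (pickup(g)): drop {holding(g)}, keep {on(b,a)}, require {clear(g), handempty, ontable(g)}
    → {clear(g), handempty, on(b,a), ontable(g)}
  through step 1 (putdown(a)): drop {handempty}, keep {clear(g), on(b,a), ontable(g)}, require {holding(a)}
    → {clear(g), holding(a), on(b,a), ontable(g)}

== RESULT ==
["clear(g)", "holding(a)", "on(b,a)", "ontable(g)"]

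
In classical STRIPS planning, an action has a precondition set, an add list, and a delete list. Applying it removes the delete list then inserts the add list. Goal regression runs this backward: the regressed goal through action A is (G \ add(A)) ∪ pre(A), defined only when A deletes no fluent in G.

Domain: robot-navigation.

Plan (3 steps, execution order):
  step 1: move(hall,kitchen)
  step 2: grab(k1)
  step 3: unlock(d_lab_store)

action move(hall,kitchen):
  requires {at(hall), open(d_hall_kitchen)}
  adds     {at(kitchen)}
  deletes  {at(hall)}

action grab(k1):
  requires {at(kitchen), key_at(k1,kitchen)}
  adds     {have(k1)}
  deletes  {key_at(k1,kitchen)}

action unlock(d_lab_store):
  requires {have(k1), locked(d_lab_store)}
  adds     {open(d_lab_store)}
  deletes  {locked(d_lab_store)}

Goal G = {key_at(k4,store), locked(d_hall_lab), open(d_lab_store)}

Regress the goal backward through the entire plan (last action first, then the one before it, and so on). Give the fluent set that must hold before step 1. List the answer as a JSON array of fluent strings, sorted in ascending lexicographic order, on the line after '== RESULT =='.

Regress step by step:
  through step 3 (unlock(d_lab_store)): drop {open(d_lab_store)}, keep {key_at(k4,store), locked(d_hall_lab)}, require {have(k1), locked(d_lab_store)}
    → {have(k1), key_at(k4,store), locked(d_hall_lab), locked(d_lab_store)}
  through step 2 (grab(k1)): drop {have(k1)}, keep {key_at(k4,store), locked(d_hall_lab), locked(d_lab_store)}, require {at(kitchen), key_at(k1,kitchen)}
    → {at(kitchen), key_at(k1,kitchen), key_at(k4,store), locked(d_hall_lab), locked(d_lab_store)}
  through step 1 (move(hall,kitchen)): drop {at(kitchen)}, keep {key_at(k1,kitchen), key_at(k4,store), locked(d_hall_lab), locked(d_lab_store)}, require {at(hall), open(d_hall_kitchen)}
    → {at(hall), key_at(k1,kitchen), key_at(k4,store), locked(d_hall_lab), locked(d_lab_store), open(d_hall_kitchen)}

== RESULT ==
["at(hall)", "key_at(k1,kitchen)", "key_at(k4,store)", "locked(d_hall_lab)", "locked(d_lab_store)", "open(d_hall_kitchen)"]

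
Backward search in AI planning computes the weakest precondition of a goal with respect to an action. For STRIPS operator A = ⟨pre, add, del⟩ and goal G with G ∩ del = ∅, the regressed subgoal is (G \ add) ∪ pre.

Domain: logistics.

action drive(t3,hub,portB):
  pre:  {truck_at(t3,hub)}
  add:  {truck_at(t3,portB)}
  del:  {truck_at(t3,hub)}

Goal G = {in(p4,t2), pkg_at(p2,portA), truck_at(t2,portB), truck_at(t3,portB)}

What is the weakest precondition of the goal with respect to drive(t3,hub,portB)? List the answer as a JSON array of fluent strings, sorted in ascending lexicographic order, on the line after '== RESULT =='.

Regress:
  G ∩ del = {}  (empty — regression defined)
  G \ add = {in(p4,t2), pkg_at(p2,portA), truck_at(t2,portB), truck_at(t3,portB)} \ {truck_at(t3,portB)} = {in(p4,t2), pkg_at(p2,portA), truck_at(t2,portB)}
  ∪ pre   = {in(p4,t2), pkg_at(p2,portA), truck_at(t2,portB)} ∪ {truck_at(t3,hub)}
          = {in(p4,t2), pkg_at(p2,portA), truck_at(t2,portB), truck_at(t3,hub)}

== RESULT ==
["in(p4,t2)", "pkg_at(p2,portA)", "truck_at(t2,portB)", "truck_at(t3,hub)"]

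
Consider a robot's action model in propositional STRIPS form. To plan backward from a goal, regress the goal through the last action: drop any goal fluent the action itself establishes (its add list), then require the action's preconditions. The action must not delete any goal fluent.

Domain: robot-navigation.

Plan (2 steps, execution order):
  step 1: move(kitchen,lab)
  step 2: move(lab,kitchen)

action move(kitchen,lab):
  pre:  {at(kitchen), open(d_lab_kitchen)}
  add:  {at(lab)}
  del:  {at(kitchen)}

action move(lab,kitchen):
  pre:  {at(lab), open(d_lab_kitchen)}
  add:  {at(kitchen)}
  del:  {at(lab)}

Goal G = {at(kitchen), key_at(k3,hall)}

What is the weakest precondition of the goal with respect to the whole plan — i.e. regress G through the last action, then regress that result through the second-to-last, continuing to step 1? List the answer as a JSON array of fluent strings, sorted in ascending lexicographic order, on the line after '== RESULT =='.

Work backward from the goal:
  through step 2 (move(lab,kitchen)): drop {at(kitchen)}, keep {key_at(k3,hall)}, require {at(lab), open(d_lab_kitchen)}
    → {at(lab), key_at(k3,hall), open(d_lab_kitchen)}
  through step 1 (move(kitchen,lab)): drop {at(lab)}, keep {key_at(k3,hall), open(d_lab_kitchen)}, require {at(kitchen), open(d_lab_kitchen)}
    → {at(kitchen), key_at(k3,hall), open(d_lab_kitchen)}

== RESULT ==
["at(kitchen)", "key_at(k3,hall)", "open(d_lab_kitchen)"]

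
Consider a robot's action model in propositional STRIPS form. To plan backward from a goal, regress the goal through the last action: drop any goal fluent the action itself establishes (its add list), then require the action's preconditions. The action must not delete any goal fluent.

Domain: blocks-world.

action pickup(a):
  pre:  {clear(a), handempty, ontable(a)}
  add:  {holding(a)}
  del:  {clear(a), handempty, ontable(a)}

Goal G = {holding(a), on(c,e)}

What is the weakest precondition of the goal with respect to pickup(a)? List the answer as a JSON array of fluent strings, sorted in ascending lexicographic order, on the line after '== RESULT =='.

Compute (G \ add) ∪ pre:
  G ∩ del = {}  (empty — regression defined)
  G \ add = {holding(a), on(c,e)} \ {holding(a)} = {on(c,e)}
  ∪ pre   = {on(c,e)} ∪ {clear(a), handempty, ontable(a)}
          = {clear(a), handempty, on(c,e), ontable(a)}

== RESULT ==
["clear(a)", "handempty", "on(c,e)", "ontable(a)"]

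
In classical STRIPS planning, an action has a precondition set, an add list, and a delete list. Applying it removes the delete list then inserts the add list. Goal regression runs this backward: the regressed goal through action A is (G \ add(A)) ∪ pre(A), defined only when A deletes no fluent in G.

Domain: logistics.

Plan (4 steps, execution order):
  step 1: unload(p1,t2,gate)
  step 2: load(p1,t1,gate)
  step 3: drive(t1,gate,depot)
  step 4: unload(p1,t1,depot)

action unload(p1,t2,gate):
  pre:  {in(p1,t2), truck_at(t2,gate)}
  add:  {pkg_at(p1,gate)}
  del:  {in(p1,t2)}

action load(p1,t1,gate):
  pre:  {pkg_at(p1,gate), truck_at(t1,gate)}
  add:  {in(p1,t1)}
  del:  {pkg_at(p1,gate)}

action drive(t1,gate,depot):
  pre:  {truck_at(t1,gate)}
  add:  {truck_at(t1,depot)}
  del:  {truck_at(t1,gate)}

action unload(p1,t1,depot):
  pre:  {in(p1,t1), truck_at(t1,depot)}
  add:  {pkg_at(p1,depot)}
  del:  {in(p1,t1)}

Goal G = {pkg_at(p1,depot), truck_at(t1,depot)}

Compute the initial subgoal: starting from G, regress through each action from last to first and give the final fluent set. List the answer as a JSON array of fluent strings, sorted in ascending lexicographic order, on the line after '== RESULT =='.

Regress step by step:
  through step 4 (unload(p1,t1,depot)): drop {pkg_at(p1,depot)}, keep {truck_at(t1,depot)}, require {in(p1,t1), truck_at(t1,depot)}
    → {in(p1,t1), truck_at(t1,depot)}
  through step 3 (drive(t1,gate,depot)): drop {truck_at(t1,depot)}, keep {in(p1,t1)}, require {truck_at(t1,gate)}
    → {in(p1,t1), truck_at(t1,gate)}
  through step 2 (load(p1,t1,gate)): drop {in(p1,t1)}, keep {truck_at(t1,gate)}, require {pkg_at(p1,gate), truck_at(t1,gate)}
    → {pkg_at(p1,gate), truck_at(t1,gate)}
  through step 1 (unload(p1,t2,gate)): drop {pkg_at(p1,gate)}, keep {truck_at(t1,gate)}, require {in(p1,t2), truck_at(t2,gate)}
    → {in(p1,t2), truck_at(t1,gate), truck_at(t2,gate)}

== RESULT ==
["in(p1,t2)", "truck_at(t1,gate)", "truck_at(t2,gate)"]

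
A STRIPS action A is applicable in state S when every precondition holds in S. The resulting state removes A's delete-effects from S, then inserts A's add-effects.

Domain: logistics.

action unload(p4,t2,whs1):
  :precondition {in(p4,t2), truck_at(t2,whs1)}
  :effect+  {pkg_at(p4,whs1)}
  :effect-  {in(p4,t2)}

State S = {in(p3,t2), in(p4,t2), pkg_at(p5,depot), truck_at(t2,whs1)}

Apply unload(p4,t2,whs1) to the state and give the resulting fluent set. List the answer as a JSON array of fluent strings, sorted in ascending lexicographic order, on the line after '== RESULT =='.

Compute (S \ del) ∪ add:
  pre ⊆ S: {in(p4,t2), truck_at(t2,whs1)} ⊆ S  — applicable
  S \ del = {in(p3,t2), pkg_at(p5,depot), truck_at(t2,whs1)}
  ∪ add   = {in(p3,t2), pkg_at(p4,whs1), pkg_at(p5,depot), truck_at(t2,whs1)}

== RESULT ==
["in(p3,t2)", "pkg_at(p4,whs1)", "pkg_at(p5,depot)", "truck_at(t2,whs1)"]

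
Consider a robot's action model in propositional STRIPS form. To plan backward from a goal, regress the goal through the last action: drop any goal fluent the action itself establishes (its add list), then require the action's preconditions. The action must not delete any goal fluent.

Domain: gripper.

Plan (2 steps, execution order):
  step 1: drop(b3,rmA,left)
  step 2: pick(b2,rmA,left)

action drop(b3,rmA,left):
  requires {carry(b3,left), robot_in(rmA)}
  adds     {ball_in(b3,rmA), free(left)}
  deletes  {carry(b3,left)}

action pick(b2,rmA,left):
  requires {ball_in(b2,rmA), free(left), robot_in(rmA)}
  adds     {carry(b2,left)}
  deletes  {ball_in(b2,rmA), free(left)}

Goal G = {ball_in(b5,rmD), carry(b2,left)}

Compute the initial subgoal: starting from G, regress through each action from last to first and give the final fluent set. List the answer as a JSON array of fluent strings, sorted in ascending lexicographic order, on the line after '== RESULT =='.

Work backward from the goal:
  through step 2 (pick(b2,rmA,left)): drop {carry(b2,left)}, keep {ball_in(b5,rmD)}, require {ball_in(b2,rmA), free(left), robot_in(rmA)}
    → {ball_in(b2,rmA), ball_in(b5,rmD), free(left), robot_in(rmA)}
  through step 1 (drop(b3,rmA,left)): drop {free(left)}, keep {ball_in(b2,rmA), ball_in(b5,rmD), robot_in(rmA)}, require {carry(b3,left), robot_in(rmA)}
    → {ball_in(b2,rmA), ball_in(b5,rmD), carry(b3,left), robot_in(rmA)}

== RESULT ==
["ball_in(b2,rmA)", "ball_in(b5,rmD)", "carry(b3,left)", "robot_in(rmA)"]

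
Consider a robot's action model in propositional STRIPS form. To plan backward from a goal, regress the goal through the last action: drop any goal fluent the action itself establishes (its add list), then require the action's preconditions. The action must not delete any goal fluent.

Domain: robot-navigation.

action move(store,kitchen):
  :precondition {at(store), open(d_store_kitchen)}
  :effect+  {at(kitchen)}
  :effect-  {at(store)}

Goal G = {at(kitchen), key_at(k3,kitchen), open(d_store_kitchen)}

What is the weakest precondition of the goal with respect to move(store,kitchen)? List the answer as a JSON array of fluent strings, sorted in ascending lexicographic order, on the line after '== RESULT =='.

Regress:
  G ∩ del = {}  (empty — regression defined)
  G \ add = {at(kitchen), key_at(k3,kitchen), open(d_store_kitchen)} \ {at(kitchen)} = {key_at(k3,kitchen), open(d_store_kitchen)}
  ∪ pre   = {key_at(k3,kitchen), open(d_store_kitchen)} ∪ {at(store), open(d_store_kitchen)}
          = {at(store), key_at(k3,kitchen), open(d_store_kitchen)}

== RESULT ==
["at(store)", "key_at(k3,kitchen)", "open(d_store_kitchen)"]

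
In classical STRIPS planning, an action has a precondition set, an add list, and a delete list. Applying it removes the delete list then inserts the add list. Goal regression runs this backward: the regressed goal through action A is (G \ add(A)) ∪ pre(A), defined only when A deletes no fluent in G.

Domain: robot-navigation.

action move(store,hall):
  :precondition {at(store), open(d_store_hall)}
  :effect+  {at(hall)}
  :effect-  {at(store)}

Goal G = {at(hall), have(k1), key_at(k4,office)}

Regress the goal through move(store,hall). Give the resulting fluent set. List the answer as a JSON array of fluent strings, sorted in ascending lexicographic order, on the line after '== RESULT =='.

Compute (G \ add) ∪ pre:
  G ∩ del = {}  (empty — regression defined)
  G \ add = {at(hall), have(k1), key_at(k4,office)} \ {at(hall)} = {have(k1), key_at(k4,office)}
  ∪ pre   = {have(k1), key_at(k4,office)} ∪ {at(store), open(d_store_hall)}
          = {at(store), have(k1), key_at(k4,office), open(d_store_hall)}

== RESULT ==
["at(store)", "have(k1)", "key_at(k4,office)", "open(d_store_hall)"]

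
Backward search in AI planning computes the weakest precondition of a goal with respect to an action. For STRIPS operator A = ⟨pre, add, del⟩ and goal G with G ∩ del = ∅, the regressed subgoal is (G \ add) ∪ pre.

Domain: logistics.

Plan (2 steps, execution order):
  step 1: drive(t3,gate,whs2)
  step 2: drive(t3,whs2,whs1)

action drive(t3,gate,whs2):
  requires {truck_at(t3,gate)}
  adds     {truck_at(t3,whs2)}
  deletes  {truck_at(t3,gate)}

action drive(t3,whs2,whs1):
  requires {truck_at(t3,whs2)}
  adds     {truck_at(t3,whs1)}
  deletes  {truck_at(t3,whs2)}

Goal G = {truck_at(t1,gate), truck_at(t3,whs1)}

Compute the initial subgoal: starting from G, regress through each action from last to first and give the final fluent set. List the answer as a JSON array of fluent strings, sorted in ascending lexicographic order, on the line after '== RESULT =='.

Work backward from the goal:
  through step 2 (drive(t3,whs2,whs1)): drop {truck_at(t3,whs1)}, keep {truck_at(t1,gate)}, require {truck_at(t3,whs2)}
    → {truck_at(t1,gate), truck_at(t3,whs2)}
  through step 1 (drive(t3,gate,whs2)): drop {truck_at(t3,whs2)}, keep {truck_at(t1,gate)}, require {truck_at(t3,gate)}
    → {truck_at(t1,gate), truck_at(t3,gate)}

== RESULT ==
["truck_at(t1,gate)", "truck_at(t3,gate)"]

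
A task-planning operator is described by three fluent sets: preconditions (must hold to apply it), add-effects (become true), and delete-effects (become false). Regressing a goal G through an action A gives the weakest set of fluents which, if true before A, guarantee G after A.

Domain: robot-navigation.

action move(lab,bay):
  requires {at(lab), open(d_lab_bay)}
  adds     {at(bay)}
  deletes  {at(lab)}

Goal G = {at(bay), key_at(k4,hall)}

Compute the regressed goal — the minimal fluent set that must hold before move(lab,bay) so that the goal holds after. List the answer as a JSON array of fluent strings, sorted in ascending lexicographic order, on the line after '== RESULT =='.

Compute (G \ add) ∪ pre:
  G ∩ del = {}  (empty — regression defined)
  G \ add = {at(bay), key_at(k4,hall)} \ {at(bay)} = {key_at(k4,hall)}
  ∪ pre   = {key_at(k4,hall)} ∪ {at(lab), open(d_lab_bay)}
          = {at(lab), key_at(k4,hall), open(d_lab_bay)}

== RESULT ==
["at(lab)", "key_at(k4,hall)", "open(d_lab_bay)"]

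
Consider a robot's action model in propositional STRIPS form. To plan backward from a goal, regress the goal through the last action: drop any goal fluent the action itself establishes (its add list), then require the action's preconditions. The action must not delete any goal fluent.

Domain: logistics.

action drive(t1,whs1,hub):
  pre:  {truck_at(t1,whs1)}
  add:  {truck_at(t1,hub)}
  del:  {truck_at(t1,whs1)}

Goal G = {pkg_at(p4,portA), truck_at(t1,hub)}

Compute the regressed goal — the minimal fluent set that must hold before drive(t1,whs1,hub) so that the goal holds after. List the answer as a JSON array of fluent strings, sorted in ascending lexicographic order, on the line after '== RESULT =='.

Compute (G \ add) ∪ pre:
  G ∩ del = {}  (empty — regression defined)
  G \ add = {pkg_at(p4,portA), truck_at(t1,hub)} \ {truck_at(t1,hub)} = {pkg_at(p4,portA)}
  ∪ pre   = {pkg_at(p4,portA)} ∪ {truck_at(t1,whs1)}
          = {pkg_at(p4,portA), truck_at(t1,whs1)}

== RESULT ==
["pkg_at(p4,portA)", "truck_at(t1,whs1)"]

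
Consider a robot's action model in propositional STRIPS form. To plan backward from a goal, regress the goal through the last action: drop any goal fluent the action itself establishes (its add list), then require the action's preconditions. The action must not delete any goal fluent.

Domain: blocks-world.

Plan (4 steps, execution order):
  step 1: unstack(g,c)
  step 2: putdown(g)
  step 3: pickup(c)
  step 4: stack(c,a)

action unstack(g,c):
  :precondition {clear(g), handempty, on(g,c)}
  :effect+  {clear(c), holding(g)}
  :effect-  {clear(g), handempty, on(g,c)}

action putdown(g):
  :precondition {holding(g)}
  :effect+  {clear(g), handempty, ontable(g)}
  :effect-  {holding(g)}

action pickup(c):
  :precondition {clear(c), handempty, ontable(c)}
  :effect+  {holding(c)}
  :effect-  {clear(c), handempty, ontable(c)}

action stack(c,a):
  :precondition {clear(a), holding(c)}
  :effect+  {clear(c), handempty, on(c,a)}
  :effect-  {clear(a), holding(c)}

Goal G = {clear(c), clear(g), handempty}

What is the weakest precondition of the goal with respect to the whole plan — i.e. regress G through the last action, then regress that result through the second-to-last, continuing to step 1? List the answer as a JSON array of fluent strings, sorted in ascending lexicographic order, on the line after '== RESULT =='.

Work backward from the goal:
  through step 4 (stack(c,a)): drop {clear(c), handempty}, keep {clear(g)}, require {clear(a), holding(c)}
    → {clear(a), clear(g), holding(c)}
  through step 3 (pickup(c)): drop {holding(c)}, keep {clear(a), clear(g)}, require {clear(c), handempty, ontable(c)}
    → {clear(a), clear(c), clear(g), handempty, ontable(c)}
  through step 2 (putdown(g)): drop {clear(g), handempty}, keep {clear(a), clear(c), ontable(c)}, require {holding(g)}
    → {clear(a), clear(c), holding(g), ontable(c)}
  through step 1 (unstack(g,c)): drop {clear(c), holding(g)}, keep {clear(a), ontable(c)}, require {clear(g), handempty, on(g,c)}
    → {clear(a), clear(g), handempty, on(g,c), ontable(c)}

== RESULT ==
["clear(a)", "clear(g)", "handempty", "on(g,c)", "ontable(c)"]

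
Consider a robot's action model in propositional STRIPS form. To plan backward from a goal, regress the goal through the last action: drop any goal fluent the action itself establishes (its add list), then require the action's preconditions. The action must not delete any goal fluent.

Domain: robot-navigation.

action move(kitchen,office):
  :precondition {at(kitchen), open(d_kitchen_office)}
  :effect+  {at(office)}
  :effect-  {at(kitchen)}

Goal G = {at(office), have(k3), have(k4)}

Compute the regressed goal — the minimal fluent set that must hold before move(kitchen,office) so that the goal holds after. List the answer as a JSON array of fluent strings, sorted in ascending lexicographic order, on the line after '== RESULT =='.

Regress:
  G ∩ del = {}  (empty — regression defined)
  G \ add = {at(office), have(k3), have(k4)} \ {at(office)} = {have(k3), have(k4)}
  ∪ pre   = {have(k3), have(k4)} ∪ {at(kitchen), open(d_kitchen_office)}
          = {at(kitchen), have(k3), have(k4), open(d_kitchen_office)}

== RESULT ==
["at(kitchen)", "have(k3)", "have(k4)", "open(d_kitchen_office)"]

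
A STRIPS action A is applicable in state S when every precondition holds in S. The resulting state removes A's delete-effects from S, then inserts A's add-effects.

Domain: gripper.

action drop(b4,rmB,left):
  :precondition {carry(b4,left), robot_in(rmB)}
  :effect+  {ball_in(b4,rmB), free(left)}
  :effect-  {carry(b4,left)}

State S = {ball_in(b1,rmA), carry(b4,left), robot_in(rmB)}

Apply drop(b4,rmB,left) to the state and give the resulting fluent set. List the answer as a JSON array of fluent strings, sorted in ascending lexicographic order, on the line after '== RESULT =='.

Compute (S \ del) ∪ add:
  pre ⊆ S: {carry(b4,left), robot_in(rmB)} ⊆ S  — applicable
  S \ del = {ball_in(b1,rmA), robot_in(rmB)}
  ∪ add   = {ball_in(b1,rmA), ball_in(b4,rmB), free(left), robot_in(rmB)}

== RESULT ==
["ball_in(b1,rmA)", "ball_in(b4,rmB)", "free(left)", "robot_in(rmB)"]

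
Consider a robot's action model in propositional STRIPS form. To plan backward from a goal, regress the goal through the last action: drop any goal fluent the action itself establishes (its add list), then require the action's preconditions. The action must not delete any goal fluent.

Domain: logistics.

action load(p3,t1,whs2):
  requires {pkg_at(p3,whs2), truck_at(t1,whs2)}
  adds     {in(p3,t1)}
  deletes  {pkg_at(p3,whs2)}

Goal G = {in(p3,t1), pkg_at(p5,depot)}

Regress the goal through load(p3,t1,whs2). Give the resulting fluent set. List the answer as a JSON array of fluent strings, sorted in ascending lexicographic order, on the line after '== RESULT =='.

Compute (G \ add) ∪ pre:
  G ∩ del = {}  (empty — regression defined)
  G \ add = {in(p3,t1), pkg_at(p5,depot)} \ {in(p3,t1)} = {pkg_at(p5,depot)}
  ∪ pre   = {pkg_at(p5,depot)} ∪ {pkg_at(p3,whs2), truck_at(t1,whs2)}
          = {pkg_at(p3,whs2), pkg_at(p5,depot), truck_at(t1,whs2)}

== RESULT ==
["pkg_at(p3,whs2)", "pkg_at(p5,depot)", "truck_at(t1,whs2)"]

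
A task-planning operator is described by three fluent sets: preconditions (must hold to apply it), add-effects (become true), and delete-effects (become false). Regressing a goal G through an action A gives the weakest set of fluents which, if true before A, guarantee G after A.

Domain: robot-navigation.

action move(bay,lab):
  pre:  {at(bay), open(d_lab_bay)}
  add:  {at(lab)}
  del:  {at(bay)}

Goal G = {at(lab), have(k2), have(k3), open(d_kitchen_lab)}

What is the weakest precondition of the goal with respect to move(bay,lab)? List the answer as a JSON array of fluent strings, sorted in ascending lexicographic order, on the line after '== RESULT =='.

Regress:
  G ∩ del = {}  (empty — regression defined)
  G \ add = {at(lab), have(k2), have(k3), open(d_kitchen_lab)} \ {at(lab)} = {have(k2), have(k3), open(d_kitchen_lab)}
  ∪ pre   = {have(k2), have(k3), open(d_kitchen_lab)} ∪ {at(bay), open(d_lab_bay)}
          = {at(bay), have(k2), have(k3), open(d_kitchen_lab), open(d_lab_bay)}

== RESULT ==
["at(bay)", "have(k2)", "have(k3)", "open(d_kitchen_lab)", "open(d_lab_bay)"]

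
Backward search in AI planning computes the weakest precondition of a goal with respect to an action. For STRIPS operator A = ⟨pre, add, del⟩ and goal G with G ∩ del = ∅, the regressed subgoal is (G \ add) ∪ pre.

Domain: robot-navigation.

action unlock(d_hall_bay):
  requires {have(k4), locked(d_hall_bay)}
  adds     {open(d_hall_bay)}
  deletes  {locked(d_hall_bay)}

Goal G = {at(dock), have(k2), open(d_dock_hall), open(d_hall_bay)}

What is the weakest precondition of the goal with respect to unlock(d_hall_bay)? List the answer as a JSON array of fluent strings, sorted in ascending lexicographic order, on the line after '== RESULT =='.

Compute (G \ add) ∪ pre:
  G ∩ del = {}  (empty — regression defined)
  G \ add = {at(dock), have(k2), open(d_dock_hall), open(d_hall_bay)} \ {open(d_hall_bay)} = {at(dock), have(k2), open(d_dock_hall)}
  ∪ pre   = {at(dock), have(k2), open(d_dock_hall)} ∪ {have(k4), locked(d_hall_bay)}
          = {at(dock), have(k2), have(k4), locked(d_hall_bay), open(d_dock_hall)}

== RESULT ==
["at(dock)", "have(k2)", "have(k4)", "locked(d_hall_bay)", "open(d_dock_hall)"]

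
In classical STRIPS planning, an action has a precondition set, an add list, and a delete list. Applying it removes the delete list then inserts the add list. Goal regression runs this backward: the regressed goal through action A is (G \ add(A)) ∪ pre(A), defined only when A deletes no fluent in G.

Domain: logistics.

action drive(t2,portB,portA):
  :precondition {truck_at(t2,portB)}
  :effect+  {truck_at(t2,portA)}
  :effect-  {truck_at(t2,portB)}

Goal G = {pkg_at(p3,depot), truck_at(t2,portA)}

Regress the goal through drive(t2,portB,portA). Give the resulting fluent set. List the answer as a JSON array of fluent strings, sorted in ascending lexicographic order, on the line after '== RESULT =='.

Compute (G \ add) ∪ pre:
  G ∩ del = {}  (empty — regression defined)
  G \ add = {pkg_at(p3,depot), truck_at(t2,portA)} \ {truck_at(t2,portA)} = {pkg_at(p3,depot)}
  ∪ pre   = {pkg_at(p3,depot)} ∪ {truck_at(t2,portB)}
          = {pkg_at(p3,depot), truck_at(t2,portB)}

== RESULT ==
["pkg_at(p3,depot)", "truck_at(t2,portB)"]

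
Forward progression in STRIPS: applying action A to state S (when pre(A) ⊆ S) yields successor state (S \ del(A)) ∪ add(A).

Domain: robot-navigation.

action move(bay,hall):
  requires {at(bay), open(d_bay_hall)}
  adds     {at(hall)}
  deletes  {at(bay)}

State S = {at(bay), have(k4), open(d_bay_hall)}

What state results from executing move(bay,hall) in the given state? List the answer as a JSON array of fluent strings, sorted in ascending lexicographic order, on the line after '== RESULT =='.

Compute (S \ del) ∪ add:
  pre ⊆ S: {at(bay), open(d_bay_hall)} ⊆ S  — applicable
  S \ del = {have(k4), open(d_bay_hall)}
  ∪ add   = {at(hall), have(k4), open(d_bay_hall)}

== RESULT ==
["at(hall)", "have(k4)", "open(d_bay_hall)"]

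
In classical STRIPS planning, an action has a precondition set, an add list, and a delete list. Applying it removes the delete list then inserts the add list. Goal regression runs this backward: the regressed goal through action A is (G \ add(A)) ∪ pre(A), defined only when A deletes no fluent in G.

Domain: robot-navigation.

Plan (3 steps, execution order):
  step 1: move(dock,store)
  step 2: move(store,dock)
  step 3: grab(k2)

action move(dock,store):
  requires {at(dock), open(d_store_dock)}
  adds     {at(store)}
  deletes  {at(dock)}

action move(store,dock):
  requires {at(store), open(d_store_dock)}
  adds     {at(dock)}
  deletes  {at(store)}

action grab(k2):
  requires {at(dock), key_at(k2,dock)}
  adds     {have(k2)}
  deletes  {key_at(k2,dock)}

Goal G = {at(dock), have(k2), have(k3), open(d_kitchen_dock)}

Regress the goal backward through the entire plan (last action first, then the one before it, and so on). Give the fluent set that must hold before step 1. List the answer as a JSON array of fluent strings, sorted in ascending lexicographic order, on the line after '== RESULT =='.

Regress step by step:
  through step 3 (grab(k2)): drop {have(k2)}, keep {at(dock), have(k3), open(d_kitchen_dock)}, require {at(dock), key_at(k2,dock)}
    → {at(dock), have(k3), key_at(k2,dock), open(d_kitchen_dock)}
  through step 2 (move(store,dock)): drop {at(dock)}, keep {have(k3), key_at(k2,dock), open(d_kitchen_dock)}, require {at(store), open(d_store_dock)}
    → {at(store), have(k3), key_at(k2,dock), open(d_kitchen_dock), open(d_store_dock)}
  through step 1 (move(dock,store)): drop {at(store)}, keep {have(k3), key_at(k2,dock), open(d_kitchen_dock), open(d_store_dock)}, require {at(dock), open(d_store_dock)}
    → {at(dock), have(k3), key_at(k2,dock), open(d_kitchen_dock), open(d_store_dock)}

== RESULT ==
["at(dock)", "have(k3)", "key_at(k2,dock)", "open(d_kitchen_dock)", "open(d_store_dock)"]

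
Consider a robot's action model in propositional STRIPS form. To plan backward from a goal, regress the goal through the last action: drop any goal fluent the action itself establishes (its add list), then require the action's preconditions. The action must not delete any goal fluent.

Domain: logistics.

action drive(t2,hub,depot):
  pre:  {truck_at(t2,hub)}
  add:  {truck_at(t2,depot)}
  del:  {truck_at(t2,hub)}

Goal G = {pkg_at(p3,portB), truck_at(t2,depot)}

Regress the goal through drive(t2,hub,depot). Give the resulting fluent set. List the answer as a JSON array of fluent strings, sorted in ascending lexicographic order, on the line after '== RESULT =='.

Compute (G \ add) ∪ pre:
  G ∩ del = {}  (empty — regression defined)
  G \ add = {pkg_at(p3,portB), truck_at(t2,depot)} \ {truck_at(t2,depot)} = {pkg_at(p3,portB)}
  ∪ pre   = {pkg_at(p3,portB)} ∪ {truck_at(t2,hub)}
          = {pkg_at(p3,portB), truck_at(t2,hub)}

== RESULT ==
["pkg_at(p3,portB)", "truck_at(t2,hub)"]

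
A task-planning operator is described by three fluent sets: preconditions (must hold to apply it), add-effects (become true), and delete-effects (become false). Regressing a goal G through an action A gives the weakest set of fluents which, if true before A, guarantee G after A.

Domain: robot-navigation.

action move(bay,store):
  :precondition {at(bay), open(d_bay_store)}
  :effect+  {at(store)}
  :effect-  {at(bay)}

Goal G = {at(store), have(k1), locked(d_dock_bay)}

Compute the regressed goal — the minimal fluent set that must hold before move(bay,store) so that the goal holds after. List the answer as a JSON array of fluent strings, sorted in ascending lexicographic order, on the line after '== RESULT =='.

Regress:
  G ∩ del = {}  (empty — regression defined)
  G \ add = {at(store), have(k1), locked(d_dock_bay)} \ {at(store)} = {have(k1), locked(d_dock_bay)}
  ∪ pre   = {have(k1), locked(d_dock_bay)} ∪ {at(bay), open(d_bay_store)}
          = {at(bay), have(k1), locked(d_dock_bay), open(d_bay_store)}

== RESULT ==
["at(bay)", "have(k1)", "locked(d_dock_bay)", "open(d_bay_store)"]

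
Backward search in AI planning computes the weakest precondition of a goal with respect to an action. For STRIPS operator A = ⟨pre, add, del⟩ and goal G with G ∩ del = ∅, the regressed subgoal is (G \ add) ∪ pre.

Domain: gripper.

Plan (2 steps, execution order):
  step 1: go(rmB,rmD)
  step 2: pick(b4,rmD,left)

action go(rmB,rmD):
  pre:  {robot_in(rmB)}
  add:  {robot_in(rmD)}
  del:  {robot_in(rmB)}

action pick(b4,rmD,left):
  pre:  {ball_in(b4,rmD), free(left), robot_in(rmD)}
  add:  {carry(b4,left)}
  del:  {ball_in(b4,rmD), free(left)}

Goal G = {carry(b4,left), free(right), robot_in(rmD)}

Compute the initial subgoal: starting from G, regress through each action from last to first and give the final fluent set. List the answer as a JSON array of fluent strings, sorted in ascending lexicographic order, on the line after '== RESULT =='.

Regress step by step:
  through step 2 (pick(b4,rmD,left)): drop {carry(b4,left)}, keep {free(right), robot_in(rmD)}, require {ball_in(b4,rmD), free(left), robot_in(rmD)}
    → {ball_in(b4,rmD), free(left), free(right), robot_in(rmD)}
  through step 1 (go(rmB,rmD)): drop {robot_in(rmD)}, keep {ball_in(b4,rmD), free(left), free(right)}, require {robot_in(rmB)}
    → {ball_in(b4,rmD), free(left), free(right), robot_in(rmB)}

== RESULT ==
["ball_in(b4,rmD)", "free(left)", "free(right)", "robot_in(rmB)"]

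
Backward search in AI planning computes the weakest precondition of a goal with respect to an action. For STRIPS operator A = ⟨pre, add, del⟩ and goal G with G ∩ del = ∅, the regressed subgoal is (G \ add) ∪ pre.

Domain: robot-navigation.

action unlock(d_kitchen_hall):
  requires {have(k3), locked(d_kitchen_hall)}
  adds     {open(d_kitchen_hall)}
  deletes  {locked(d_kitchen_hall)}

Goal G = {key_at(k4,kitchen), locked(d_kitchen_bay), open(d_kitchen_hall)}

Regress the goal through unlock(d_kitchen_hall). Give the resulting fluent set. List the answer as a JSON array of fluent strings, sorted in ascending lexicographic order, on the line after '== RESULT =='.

Compute (G \ add) ∪ pre:
  G ∩ del = {}  (empty — regression defined)
  G \ add = {key_at(k4,kitchen), locked(d_kitchen_bay), open(d_kitchen_hall)} \ {open(d_kitchen_hall)} = {key_at(k4,kitchen), locked(d_kitchen_bay)}
  ∪ pre   = {key_at(k4,kitchen), locked(d_kitchen_bay)} ∪ {have(k3), locked(d_kitchen_hall)}
          = {have(k3), key_at(k4,kitchen), locked(d_kitchen_bay), locked(d_kitchen_hall)}

== RESULT ==
["have(k3)", "key_at(k4,kitchen)", "locked(d_kitchen_bay)", "locked(d_kitchen_hall)"]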